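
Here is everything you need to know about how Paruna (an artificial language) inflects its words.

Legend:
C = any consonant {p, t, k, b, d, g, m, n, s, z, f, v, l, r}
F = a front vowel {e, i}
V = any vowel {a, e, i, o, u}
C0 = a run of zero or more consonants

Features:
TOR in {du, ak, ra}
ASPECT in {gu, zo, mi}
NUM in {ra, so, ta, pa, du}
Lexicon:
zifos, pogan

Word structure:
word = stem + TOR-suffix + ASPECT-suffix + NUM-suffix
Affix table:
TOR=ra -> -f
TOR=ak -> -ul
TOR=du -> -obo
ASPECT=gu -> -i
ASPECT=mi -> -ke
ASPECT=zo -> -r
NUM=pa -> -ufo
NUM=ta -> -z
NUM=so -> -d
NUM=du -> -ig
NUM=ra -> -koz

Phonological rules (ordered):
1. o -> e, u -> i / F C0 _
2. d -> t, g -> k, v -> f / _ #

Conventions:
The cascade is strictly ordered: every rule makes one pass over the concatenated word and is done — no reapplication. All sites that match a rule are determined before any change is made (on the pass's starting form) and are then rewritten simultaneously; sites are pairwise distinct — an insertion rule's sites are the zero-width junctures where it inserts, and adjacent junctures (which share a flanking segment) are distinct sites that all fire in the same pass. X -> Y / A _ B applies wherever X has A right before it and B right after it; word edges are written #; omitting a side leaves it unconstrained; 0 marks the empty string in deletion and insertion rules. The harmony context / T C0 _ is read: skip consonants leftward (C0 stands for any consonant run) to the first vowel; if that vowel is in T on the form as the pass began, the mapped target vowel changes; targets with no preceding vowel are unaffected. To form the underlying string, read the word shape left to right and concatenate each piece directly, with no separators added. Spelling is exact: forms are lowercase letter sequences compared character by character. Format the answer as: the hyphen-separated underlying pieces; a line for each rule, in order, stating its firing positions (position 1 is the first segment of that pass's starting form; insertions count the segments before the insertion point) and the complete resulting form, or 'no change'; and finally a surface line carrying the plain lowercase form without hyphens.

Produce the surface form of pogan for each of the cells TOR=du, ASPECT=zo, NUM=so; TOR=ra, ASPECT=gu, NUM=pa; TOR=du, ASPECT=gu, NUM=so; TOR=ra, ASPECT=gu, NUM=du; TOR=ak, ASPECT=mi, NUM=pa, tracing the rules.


cell TOR=du, ASPECT=zo, NUM=so:
underlying: pogan-obo-r-d
1. o -> e, u -> i / F C0 _: no change
2. d -> t, g -> k, v -> f / _ #: fires at position(s) 10: poganobort
surface: poganobort

cell TOR=ra, ASPECT=gu, NUM=pa:
underlying: pogan-f-i-ufo
1. o -> e, u -> i / F C0 _: fires at position(s) 8: poganfiifo
2. d -> t, g -> k, v -> f / _ #: no change
surface: poganfiifo

cell TOR=du, ASPECT=gu, NUM=so:
underlying: pogan-obo-i-d
1. o -> e, u -> i / F C0 _: no change
2. d -> t, g -> k, v -> f / _ #: fires at position(s) 10: poganoboit
surface: poganoboit

cell TOR=ra, ASPECT=gu, NUM=du:
underlying: pogan-f-i-ig
1. o -> e, u -> i / F C0 _: no change
2. d -> t, g -> k, v -> f / _ #: fires at position(s) 9: poganfiik
surface: poganfiik

cell TOR=ak, ASPECT=mi, NUM=pa:
underlying: pogan-ul-ke-ufo
1. o -> e, u -> i / F C0 _: fires at position(s) 10: poganulkeifo
2. d -> t, g -> k, v -> f / _ #: no change
surface: poganulkeifo


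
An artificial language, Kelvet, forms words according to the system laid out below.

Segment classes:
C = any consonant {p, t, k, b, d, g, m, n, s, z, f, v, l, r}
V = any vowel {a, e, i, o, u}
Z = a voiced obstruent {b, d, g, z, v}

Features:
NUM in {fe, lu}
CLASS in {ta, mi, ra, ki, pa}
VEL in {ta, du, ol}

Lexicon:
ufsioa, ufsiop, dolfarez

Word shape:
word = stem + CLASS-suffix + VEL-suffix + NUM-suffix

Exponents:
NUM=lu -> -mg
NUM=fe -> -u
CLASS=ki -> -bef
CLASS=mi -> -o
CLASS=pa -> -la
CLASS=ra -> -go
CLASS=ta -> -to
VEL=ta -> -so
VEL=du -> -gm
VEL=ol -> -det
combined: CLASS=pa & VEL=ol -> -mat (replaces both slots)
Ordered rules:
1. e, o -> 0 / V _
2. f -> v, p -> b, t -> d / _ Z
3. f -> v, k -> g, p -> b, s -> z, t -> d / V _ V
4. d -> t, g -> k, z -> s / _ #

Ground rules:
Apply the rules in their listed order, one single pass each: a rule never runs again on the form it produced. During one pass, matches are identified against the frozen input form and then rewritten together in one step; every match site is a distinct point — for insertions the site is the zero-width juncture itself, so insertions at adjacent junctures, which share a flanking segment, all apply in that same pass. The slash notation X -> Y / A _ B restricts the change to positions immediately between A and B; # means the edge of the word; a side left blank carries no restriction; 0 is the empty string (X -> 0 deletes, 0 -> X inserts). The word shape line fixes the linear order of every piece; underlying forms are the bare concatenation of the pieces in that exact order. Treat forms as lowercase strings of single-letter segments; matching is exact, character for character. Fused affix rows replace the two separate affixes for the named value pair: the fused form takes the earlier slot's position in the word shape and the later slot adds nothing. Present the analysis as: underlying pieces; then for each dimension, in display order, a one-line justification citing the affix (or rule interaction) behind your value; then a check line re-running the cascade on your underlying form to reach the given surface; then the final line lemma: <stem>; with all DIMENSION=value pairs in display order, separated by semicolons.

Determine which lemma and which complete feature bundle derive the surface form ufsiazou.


underlying: ufsioa-o-so-u
NUM=fe - signalled by the affix -u
CLASS=mi - signalled by the affix -o
VEL=ta - signalled by the affix -so
check: ufsioaosou -> ufsiasou -> ufsiasou -> ufsiazou -> ufsiazou
lemma: ufsioa; NUM=fe; CLASS=mi; VEL=ta


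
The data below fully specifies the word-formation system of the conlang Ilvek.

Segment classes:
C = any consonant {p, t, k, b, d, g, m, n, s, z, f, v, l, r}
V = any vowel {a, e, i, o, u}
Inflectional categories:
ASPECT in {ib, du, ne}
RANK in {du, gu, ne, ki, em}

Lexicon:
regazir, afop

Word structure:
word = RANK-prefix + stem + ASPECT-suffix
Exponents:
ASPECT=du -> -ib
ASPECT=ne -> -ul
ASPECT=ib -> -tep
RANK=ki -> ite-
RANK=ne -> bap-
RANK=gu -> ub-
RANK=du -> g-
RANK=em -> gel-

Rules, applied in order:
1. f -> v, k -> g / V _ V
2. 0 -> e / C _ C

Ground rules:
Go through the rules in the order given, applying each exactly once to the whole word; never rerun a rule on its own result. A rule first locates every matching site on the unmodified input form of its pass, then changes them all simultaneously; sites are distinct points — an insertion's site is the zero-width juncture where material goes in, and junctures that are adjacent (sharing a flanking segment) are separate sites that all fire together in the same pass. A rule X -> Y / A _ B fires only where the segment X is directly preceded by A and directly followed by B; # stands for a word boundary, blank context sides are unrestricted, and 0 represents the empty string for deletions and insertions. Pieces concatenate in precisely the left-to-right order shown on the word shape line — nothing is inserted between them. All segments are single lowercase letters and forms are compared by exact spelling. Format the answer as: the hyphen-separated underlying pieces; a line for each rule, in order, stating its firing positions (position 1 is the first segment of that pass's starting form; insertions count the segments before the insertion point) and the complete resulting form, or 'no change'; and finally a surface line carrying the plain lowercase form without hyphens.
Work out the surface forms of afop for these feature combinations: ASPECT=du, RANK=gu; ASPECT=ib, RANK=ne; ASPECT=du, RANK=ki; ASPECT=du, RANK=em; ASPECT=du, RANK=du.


cell ASPECT=du, RANK=gu:
underlying: ub-afop-ib
1. f -> v, k -> g / V _ V: fires at position(s) 4: ubavopib
2. 0 -> e / C _ C: no change
surface: ubavopib

cell ASPECT=ib, RANK=ne:
underlying: bap-afop-tep
1. f -> v, k -> g / V _ V: fires at position(s) 5: bapavoptep
2. 0 -> e / C _ C: inserts after position(s) 7: bapavopetep
surface: bapavopetep

cell ASPECT=du, RANK=ki:
underlying: ite-afop-ib
1. f -> v, k -> g / V _ V: fires at position(s) 5: iteavopib
2. 0 -> e / C _ C: no change
surface: iteavopib

cell ASPECT=du, RANK=em:
underlying: gel-afop-ib
1. f -> v, k -> g / V _ V: fires at position(s) 5: gelavopib
2. 0 -> e / C _ C: no change
surface: gelavopib

cell ASPECT=du, RANK=du:
underlying: g-afop-ib
1. f -> v, k -> g / V _ V: fires at position(s) 3: gavopib
2. 0 -> e / C _ C: no change
surface: gavopib


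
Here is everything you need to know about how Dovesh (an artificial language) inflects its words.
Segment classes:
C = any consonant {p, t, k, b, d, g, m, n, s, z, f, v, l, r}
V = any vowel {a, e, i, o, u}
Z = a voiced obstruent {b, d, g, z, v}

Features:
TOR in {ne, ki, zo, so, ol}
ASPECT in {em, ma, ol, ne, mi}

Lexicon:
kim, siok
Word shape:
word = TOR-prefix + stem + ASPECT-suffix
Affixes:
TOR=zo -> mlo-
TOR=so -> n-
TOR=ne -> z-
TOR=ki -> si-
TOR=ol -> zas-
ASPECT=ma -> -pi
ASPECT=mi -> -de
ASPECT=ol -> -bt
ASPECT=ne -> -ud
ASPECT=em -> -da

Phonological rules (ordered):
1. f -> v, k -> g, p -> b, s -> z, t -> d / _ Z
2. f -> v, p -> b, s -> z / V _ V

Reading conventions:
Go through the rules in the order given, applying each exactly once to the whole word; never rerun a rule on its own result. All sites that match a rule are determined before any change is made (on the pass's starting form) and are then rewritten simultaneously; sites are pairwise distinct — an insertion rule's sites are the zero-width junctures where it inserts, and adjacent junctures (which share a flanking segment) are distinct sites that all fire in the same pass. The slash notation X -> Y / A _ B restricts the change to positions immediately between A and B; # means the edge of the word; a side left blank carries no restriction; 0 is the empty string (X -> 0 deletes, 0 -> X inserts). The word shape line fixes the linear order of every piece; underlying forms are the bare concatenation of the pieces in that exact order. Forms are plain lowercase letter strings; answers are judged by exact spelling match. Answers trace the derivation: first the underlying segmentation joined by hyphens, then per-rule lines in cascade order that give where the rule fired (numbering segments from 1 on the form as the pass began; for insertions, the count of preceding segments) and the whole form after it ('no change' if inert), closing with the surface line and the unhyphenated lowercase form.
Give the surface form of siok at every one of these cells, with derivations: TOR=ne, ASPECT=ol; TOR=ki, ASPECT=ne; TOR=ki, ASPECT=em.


cell TOR=ne, ASPECT=ol:
underlying: z-siok-bt
1. f -> v, k -> g, p -> b, s -> z, t -> d / _ Z: fires at position(s) 5: zsiogbt
2. f -> v, p -> b, s -> z / V _ V: no change
surface: zsiogbt

cell TOR=ki, ASPECT=ne:
underlying: si-siok-ud
1. f -> v, k -> g, p -> b, s -> z, t -> d / _ Z: no change
2. f -> v, p -> b, s -> z / V _ V: fires at position(s) 3: siziokud
surface: siziokud

cell TOR=ki, ASPECT=em:
underlying: si-siok-da
1. f -> v, k -> g, p -> b, s -> z, t -> d / _ Z: fires at position(s) 6: sisiogda
2. f -> v, p -> b, s -> z / V _ V: fires at position(s) 3: siziogda
surface: siziogda


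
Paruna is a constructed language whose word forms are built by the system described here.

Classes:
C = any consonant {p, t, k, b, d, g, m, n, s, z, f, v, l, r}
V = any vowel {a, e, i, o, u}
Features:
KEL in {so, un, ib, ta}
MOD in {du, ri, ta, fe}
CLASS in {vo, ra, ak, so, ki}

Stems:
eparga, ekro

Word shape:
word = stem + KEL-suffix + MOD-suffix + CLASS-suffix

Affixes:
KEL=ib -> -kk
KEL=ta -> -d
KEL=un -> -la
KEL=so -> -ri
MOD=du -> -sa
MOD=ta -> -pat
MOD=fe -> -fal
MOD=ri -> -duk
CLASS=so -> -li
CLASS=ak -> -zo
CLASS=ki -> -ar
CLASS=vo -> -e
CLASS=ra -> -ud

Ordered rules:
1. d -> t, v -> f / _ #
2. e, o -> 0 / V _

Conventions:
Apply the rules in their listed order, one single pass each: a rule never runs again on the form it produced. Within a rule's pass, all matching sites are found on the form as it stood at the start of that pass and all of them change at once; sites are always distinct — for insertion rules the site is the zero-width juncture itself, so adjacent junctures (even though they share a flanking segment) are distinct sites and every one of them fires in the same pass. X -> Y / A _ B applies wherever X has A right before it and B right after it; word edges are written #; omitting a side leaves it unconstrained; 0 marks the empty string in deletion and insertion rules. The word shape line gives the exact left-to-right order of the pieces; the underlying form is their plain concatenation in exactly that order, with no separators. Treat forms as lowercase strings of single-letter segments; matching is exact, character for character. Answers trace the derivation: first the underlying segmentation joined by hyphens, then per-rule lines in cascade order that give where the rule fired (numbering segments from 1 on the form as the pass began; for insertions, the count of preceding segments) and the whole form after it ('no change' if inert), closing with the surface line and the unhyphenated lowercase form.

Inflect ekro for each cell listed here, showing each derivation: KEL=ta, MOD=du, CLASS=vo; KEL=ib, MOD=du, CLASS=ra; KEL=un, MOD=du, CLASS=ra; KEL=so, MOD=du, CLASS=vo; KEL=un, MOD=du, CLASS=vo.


cell KEL=ta, MOD=du, CLASS=vo:
underlying: ekro-d-sa-e
1. d -> t, v -> f / _ #: no change
2. e, o -> 0 / V _: fires at position(s) 8: ekrodsa
surface: ekrodsa

cell KEL=ib, MOD=du, CLASS=ra:
underlying: ekro-kk-sa-ud
1. d -> t, v -> f / _ #: fires at position(s) 10: ekrokksaut
2. e, o -> 0 / V _: no change
surface: ekrokksaut

cell KEL=un, MOD=du, CLASS=ra:
underlying: ekro-la-sa-ud
1. d -> t, v -> f / _ #: fires at position(s) 10: ekrolasaut
2. e, o -> 0 / V _: no change
surface: ekrolasaut

cell KEL=so, MOD=du, CLASS=vo:
underlying: ekro-ri-sa-e
1. d -> t, v -> f / _ #: no change
2. e, o -> 0 / V _: fires at position(s) 9: ekrorisa
surface: ekrorisa

cell KEL=un, MOD=du, CLASS=vo:
underlying: ekro-la-sa-e
1. d -> t, v -> f / _ #: no change
2. e, o -> 0 / V _: fires at position(s) 9: ekrolasa
surface: ekrolasa


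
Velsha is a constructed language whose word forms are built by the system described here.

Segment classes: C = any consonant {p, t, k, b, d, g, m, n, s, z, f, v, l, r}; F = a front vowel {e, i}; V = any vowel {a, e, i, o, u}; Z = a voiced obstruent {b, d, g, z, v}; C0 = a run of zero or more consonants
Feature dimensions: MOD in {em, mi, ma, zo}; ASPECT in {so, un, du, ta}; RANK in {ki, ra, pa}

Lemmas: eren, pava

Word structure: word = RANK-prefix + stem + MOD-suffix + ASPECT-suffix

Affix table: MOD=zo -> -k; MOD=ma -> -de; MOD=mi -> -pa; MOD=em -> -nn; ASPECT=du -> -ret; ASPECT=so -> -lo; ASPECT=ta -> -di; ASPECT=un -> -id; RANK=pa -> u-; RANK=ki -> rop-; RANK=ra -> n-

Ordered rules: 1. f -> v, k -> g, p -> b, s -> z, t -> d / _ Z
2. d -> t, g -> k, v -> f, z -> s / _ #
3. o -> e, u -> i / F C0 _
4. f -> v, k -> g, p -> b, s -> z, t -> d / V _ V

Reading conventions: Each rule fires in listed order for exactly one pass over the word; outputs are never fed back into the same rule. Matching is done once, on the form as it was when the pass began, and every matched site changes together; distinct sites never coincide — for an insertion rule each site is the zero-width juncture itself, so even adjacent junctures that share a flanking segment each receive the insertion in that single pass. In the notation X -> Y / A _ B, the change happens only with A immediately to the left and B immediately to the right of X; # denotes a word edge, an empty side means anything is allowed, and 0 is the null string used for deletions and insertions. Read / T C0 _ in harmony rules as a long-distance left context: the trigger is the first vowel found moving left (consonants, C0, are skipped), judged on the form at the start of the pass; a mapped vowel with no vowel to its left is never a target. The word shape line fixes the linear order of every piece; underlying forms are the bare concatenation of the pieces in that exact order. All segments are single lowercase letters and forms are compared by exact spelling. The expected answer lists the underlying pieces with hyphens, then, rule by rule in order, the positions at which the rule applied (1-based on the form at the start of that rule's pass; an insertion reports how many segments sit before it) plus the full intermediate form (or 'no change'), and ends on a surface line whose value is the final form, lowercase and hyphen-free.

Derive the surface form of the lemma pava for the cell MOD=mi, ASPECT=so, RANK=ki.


underlying: rop-pava-pa-lo
1. f -> v, k -> g, p -> b, s -> z, t -> d / _ Z: no change
2. d -> t, g -> k, v -> f, z -> s / _ #: no change
3. o -> e, u -> i / F C0 _: no change
4. f -> v, k -> g, p -> b, s -> z, t -> d / V _ V: fires at position(s) 8: roppavabalo
surface: roppavabalo


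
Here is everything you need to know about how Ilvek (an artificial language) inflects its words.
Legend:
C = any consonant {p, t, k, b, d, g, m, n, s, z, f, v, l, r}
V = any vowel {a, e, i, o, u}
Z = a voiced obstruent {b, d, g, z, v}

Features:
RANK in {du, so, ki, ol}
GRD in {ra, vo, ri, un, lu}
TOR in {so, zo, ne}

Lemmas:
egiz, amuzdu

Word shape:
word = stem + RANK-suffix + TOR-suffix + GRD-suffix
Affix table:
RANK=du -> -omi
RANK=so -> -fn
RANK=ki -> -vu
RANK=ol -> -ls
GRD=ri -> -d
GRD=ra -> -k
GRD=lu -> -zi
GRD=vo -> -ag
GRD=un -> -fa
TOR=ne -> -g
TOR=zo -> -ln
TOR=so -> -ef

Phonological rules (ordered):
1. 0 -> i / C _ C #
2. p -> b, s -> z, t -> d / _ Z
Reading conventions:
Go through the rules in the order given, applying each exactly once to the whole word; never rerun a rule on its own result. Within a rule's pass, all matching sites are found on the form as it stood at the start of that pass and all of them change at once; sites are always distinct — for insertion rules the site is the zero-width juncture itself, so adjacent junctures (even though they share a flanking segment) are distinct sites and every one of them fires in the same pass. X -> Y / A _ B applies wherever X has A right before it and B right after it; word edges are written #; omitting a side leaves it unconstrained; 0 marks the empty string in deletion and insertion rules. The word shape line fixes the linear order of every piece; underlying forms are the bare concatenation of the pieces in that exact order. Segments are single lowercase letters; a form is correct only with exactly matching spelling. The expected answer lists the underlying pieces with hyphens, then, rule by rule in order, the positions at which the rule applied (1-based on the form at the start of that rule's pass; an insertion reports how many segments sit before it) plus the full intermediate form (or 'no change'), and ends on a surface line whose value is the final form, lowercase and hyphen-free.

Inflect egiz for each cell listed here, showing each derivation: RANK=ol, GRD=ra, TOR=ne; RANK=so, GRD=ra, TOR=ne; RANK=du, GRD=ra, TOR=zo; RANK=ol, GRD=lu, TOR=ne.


cell RANK=ol, GRD=ra, TOR=ne:
underlying: egiz-ls-g-k
1. 0 -> i / C _ C #: inserts after position(s) 7: egizlsgik
2. p -> b, s -> z, t -> d / _ Z: fires at position(s) 6: egizlzgik
surface: egizlzgik

cell RANK=so, GRD=ra, TOR=ne:
underlying: egiz-fn-g-k
1. 0 -> i / C _ C #: inserts after position(s) 7: egizfngik
2. p -> b, s -> z, t -> d / _ Z: no change
surface: egizfngik

cell RANK=du, GRD=ra, TOR=zo:
underlying: egiz-omi-ln-k
1. 0 -> i / C _ C #: inserts after position(s) 9: egizomilnik
2. p -> b, s -> z, t -> d / _ Z: no change
surface: egizomilnik

cell RANK=ol, GRD=lu, TOR=ne:
underlying: egiz-ls-g-zi
1. 0 -> i / C _ C #: no change
2. p -> b, s -> z, t -> d / _ Z: fires at position(s) 6: egizlzgzi
surface: egizlzgzi


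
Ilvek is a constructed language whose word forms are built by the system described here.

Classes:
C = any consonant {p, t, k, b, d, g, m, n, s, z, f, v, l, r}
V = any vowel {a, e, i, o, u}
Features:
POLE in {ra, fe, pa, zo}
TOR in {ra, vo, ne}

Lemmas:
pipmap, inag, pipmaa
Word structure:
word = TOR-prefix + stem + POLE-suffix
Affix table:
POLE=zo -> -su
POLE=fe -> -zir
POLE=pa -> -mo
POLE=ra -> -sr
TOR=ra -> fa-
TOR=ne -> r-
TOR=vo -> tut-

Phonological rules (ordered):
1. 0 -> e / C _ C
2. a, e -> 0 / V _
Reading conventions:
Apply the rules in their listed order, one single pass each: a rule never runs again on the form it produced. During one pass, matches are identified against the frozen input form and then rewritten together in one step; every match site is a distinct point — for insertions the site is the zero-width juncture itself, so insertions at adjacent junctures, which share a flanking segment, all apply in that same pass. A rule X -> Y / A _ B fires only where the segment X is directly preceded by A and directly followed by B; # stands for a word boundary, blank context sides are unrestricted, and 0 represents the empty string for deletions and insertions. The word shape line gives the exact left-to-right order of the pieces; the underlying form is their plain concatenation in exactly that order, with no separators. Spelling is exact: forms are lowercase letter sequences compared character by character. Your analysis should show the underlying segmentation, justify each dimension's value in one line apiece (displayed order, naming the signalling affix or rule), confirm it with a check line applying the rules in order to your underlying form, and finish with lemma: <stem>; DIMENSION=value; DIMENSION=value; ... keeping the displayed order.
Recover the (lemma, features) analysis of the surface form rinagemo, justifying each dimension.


underlying: r-inag-mo
POLE=pa - signalled by the affix -mo
TOR=ne - signalled by the affix r-
check: rinagmo -> rinagemo -> rinagemo
lemma: inag; POLE=pa; TOR=ne


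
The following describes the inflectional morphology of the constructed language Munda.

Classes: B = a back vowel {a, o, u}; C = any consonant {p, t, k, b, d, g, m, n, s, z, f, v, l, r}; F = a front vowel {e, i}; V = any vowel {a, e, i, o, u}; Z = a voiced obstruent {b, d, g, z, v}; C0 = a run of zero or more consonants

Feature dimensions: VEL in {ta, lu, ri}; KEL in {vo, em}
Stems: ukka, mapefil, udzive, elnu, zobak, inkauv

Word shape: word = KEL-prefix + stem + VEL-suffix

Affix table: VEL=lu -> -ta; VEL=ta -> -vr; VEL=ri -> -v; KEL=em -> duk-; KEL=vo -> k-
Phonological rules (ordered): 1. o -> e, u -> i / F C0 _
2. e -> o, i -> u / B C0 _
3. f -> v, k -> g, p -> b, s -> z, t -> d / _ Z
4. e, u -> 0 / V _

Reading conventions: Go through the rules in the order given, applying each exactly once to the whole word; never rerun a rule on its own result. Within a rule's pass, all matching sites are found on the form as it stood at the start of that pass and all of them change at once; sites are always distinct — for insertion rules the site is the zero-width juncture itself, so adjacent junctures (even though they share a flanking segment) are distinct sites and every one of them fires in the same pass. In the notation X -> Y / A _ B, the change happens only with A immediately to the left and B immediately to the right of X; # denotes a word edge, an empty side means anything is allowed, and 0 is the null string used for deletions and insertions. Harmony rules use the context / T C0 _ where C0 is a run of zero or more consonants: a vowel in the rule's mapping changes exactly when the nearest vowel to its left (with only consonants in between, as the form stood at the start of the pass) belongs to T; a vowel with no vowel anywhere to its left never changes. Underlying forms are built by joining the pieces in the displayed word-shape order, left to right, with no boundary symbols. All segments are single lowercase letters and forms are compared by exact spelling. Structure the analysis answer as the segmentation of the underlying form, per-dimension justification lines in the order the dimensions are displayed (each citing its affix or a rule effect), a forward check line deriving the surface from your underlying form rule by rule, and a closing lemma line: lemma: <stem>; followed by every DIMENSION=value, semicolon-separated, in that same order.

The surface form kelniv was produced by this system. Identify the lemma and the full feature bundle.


underlying: k-elnu-v
VEL=ri - signalled by the affix -v
KEL=vo - signalled by the affix k-
check: kelnuv -> kelniv -> kelniv -> kelniv -> kelniv
lemma: elnu; VEL=ri; KEL=vo


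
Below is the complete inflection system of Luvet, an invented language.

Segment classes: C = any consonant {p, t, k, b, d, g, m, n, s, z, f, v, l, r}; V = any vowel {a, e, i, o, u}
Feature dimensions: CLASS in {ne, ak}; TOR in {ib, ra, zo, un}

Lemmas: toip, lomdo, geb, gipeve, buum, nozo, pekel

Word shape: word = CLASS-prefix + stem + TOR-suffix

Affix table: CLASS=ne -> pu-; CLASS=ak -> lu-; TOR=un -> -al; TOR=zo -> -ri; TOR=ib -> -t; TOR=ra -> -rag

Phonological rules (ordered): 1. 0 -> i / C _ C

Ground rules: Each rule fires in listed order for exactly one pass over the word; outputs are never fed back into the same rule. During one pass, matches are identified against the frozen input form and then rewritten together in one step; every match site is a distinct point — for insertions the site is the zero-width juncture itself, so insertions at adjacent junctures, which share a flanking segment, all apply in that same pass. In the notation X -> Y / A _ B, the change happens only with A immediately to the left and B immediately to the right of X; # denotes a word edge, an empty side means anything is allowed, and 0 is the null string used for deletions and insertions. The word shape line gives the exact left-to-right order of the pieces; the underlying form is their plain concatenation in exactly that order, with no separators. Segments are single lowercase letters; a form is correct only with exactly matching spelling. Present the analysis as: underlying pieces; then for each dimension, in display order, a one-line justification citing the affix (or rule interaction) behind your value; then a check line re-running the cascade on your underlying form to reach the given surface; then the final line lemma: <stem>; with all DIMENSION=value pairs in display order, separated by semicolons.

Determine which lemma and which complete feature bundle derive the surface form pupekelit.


underlying: pu-pekel-t
CLASS=ne - signalled by the affix pu-
TOR=ib - signalled by the affix -t
check: pupekelt -> pupekelit
lemma: pekel; CLASS=ne; TOR=ib


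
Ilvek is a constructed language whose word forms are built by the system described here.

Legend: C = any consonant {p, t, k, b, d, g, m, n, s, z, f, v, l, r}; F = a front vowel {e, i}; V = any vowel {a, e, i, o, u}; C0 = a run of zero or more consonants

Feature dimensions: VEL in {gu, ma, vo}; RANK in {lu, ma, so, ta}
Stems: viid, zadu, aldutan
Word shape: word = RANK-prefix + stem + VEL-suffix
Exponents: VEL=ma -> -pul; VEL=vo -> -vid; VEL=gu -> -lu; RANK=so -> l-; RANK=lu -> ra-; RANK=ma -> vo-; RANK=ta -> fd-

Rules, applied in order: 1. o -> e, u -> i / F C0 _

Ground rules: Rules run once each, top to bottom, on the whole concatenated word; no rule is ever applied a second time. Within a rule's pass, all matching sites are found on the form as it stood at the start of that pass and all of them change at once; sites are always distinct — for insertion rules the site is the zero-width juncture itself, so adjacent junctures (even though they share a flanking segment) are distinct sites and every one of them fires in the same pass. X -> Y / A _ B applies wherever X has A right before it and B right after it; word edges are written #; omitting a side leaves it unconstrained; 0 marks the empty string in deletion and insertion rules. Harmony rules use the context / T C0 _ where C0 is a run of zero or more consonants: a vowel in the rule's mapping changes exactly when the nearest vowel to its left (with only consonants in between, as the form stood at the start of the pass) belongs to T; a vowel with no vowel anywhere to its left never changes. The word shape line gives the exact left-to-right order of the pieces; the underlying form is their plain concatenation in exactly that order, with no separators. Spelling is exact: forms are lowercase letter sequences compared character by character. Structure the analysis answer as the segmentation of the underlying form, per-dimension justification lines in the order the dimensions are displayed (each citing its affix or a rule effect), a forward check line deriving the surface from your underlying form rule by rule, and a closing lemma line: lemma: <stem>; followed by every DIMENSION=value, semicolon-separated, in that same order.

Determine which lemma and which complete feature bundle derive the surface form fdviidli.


underlying: fd-viid-lu
VEL=gu - signalled by the affix -lu
RANK=ta - signalled by the affix fd-
check: fdviidlu -> fdviidli
lemma: viid; VEL=gu; RANK=ta


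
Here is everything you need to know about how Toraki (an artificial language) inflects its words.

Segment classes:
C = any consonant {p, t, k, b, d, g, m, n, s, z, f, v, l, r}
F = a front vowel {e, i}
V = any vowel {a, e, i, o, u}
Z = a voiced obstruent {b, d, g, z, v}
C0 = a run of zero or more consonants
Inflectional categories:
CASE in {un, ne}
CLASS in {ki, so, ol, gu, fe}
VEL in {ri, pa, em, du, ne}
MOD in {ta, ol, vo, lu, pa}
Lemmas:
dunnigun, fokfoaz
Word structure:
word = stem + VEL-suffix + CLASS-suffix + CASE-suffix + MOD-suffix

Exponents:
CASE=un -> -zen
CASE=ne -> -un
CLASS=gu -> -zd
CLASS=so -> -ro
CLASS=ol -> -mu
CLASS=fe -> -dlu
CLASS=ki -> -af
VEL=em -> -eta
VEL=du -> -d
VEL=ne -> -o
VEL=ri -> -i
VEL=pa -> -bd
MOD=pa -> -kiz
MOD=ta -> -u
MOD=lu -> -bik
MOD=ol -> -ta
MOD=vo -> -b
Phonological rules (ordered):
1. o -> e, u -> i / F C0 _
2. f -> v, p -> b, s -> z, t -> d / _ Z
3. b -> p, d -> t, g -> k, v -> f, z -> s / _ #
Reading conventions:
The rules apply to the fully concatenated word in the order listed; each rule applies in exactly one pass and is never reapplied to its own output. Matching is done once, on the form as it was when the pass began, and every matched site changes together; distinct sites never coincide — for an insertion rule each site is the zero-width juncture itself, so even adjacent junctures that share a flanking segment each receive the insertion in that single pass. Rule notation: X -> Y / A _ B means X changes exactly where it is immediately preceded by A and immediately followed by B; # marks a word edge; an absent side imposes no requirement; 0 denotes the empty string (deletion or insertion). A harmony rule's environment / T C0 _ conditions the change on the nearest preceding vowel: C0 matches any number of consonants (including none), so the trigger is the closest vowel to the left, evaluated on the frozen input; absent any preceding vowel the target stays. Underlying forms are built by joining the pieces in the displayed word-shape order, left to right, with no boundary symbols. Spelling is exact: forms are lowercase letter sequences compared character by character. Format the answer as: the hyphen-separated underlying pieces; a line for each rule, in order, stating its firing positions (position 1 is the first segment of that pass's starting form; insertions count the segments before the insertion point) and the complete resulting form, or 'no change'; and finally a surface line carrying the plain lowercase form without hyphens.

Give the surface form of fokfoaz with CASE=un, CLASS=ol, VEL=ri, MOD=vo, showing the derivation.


underlying: fokfoaz-i-mu-zen-b
1. o -> e, u -> i / F C0 _: fires at position(s) 10: fokfoazimizenb
2. f -> v, p -> b, s -> z, t -> d / _ Z: no change
3. b -> p, d -> t, g -> k, v -> f, z -> s / _ #: fires at position(s) 14: fokfoazimizenp
surface: fokfoazimizenp


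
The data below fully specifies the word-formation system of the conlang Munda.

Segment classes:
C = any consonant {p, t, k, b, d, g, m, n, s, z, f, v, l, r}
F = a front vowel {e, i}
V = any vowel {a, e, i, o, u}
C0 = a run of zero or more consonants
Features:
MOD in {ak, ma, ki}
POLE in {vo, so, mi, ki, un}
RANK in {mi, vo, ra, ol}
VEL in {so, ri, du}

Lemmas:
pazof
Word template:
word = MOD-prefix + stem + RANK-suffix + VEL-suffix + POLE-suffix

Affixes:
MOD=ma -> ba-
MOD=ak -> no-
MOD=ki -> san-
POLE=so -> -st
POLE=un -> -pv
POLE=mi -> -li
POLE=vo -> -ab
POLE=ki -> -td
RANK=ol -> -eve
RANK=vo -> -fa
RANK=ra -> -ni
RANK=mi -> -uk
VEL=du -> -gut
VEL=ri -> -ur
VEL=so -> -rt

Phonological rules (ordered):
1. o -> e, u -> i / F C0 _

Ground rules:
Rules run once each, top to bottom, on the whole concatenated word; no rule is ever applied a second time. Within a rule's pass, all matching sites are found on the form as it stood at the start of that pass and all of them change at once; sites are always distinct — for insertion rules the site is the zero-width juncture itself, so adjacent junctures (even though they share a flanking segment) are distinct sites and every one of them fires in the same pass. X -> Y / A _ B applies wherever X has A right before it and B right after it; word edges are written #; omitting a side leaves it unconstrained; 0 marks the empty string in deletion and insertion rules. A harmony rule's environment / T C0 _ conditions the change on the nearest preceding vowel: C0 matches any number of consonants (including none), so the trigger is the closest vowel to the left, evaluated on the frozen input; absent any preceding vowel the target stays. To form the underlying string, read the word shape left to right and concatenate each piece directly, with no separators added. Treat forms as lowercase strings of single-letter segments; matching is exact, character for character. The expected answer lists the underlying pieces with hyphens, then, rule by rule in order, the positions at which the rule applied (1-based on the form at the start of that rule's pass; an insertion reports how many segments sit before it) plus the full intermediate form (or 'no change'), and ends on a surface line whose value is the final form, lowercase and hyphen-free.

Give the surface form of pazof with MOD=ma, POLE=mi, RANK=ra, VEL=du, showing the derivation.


underlying: ba-pazof-ni-gut-li
1. o -> e, u -> i / F C0 _: fires at position(s) 11: bapazofnigitli
surface: bapazofnigitli


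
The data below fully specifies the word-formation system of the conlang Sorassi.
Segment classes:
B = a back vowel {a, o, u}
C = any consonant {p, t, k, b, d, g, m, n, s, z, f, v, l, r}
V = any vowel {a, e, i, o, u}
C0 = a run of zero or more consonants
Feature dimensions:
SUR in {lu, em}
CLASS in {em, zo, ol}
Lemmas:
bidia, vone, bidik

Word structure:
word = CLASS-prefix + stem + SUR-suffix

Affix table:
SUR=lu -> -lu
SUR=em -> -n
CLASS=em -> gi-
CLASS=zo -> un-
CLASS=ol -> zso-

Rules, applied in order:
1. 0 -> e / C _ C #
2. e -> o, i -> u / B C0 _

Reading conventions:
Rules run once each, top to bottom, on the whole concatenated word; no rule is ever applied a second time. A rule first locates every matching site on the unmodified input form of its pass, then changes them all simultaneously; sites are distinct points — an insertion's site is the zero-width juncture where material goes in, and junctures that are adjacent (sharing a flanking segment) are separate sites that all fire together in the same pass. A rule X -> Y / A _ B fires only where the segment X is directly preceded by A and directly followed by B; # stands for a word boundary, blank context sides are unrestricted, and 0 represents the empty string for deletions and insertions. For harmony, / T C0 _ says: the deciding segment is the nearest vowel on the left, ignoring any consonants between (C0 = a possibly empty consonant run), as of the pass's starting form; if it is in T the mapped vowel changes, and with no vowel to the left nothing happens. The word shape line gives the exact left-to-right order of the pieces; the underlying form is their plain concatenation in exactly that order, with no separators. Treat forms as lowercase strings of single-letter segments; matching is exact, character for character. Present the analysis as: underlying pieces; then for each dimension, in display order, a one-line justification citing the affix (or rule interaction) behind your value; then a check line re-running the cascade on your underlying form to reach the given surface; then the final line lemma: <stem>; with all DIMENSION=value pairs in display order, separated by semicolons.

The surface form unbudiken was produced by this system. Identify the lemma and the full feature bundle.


underlying: un-bidik-n
SUR=em - signalled by the affix -n
CLASS=zo - signalled by the affix un-
check: unbidikn -> unbidiken -> unbudiken
lemma: bidik; SUR=em; CLASS=zo


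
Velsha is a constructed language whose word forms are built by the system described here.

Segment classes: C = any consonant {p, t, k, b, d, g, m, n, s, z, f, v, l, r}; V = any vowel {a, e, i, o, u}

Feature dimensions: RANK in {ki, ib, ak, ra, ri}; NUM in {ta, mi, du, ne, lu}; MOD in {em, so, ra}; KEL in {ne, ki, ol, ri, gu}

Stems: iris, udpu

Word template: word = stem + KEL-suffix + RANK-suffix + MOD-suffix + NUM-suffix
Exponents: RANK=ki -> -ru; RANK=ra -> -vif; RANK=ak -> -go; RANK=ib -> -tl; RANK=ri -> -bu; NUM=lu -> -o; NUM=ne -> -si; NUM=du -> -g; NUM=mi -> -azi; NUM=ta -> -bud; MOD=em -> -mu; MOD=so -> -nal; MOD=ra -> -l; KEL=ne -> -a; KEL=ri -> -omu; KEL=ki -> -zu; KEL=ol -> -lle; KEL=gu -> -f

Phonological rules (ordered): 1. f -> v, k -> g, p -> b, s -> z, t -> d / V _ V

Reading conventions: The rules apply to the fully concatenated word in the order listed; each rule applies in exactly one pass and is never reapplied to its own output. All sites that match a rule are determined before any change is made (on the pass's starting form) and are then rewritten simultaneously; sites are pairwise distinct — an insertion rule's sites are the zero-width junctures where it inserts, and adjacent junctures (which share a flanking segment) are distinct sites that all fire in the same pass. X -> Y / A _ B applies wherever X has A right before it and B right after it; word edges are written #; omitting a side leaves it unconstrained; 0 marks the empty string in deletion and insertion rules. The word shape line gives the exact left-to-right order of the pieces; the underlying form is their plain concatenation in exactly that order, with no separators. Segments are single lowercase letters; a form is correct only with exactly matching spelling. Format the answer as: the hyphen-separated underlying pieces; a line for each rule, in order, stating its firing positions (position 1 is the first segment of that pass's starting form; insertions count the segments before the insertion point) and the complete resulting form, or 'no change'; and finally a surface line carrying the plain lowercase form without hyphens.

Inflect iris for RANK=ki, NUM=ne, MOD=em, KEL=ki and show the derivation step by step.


underlying: iris-zu-ru-mu-si
1. f -> v, k -> g, p -> b, s -> z, t -> d / V _ V: fires at position(s) 11: iriszurumuzi
surface: iriszurumuzi


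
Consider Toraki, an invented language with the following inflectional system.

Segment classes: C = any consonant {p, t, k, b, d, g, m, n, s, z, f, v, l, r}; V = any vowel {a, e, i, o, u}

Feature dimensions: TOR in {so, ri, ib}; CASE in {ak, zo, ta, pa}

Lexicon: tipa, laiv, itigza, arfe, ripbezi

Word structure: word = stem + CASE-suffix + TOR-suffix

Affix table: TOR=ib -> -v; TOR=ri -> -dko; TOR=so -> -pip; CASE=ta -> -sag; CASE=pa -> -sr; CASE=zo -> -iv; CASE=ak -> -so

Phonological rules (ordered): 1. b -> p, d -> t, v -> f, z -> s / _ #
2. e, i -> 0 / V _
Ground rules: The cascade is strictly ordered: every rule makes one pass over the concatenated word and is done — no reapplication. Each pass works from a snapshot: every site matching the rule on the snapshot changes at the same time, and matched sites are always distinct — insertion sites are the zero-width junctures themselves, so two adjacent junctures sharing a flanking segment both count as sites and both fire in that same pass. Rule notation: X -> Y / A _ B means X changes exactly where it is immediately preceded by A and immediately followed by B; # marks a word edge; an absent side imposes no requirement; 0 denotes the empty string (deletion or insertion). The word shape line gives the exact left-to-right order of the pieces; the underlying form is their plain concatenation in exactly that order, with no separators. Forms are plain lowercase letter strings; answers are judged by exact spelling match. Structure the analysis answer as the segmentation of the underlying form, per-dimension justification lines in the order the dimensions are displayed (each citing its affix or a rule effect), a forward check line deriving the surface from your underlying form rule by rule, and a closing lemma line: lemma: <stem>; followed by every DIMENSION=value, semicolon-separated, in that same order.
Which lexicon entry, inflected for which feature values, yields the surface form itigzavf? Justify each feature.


underlying: itigza-iv-v
TOR=ib - signalled by the affix -v
CASE=zo - signalled by the affix -iv
check: itigzaivv -> itigzaivf -> itigzavf
lemma: itigza; TOR=ib; CASE=zo
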